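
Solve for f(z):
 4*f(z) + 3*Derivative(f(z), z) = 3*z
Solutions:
 f(z) = C1*exp(-4*z/3) + 3*z/4 - 9/16


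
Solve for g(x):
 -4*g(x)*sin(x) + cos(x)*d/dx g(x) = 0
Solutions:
 g(x) = C1/cos(x)^4


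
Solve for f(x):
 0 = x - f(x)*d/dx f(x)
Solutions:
 f(x) = -sqrt(C1 + x^2)
 f(x) = sqrt(C1 + x^2)


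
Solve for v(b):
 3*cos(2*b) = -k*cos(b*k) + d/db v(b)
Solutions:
 v(b) = C1 + 3*sin(2*b)/2 + sin(b*k)


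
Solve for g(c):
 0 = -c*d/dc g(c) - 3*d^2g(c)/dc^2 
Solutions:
 g(c) = C1 + C2*erf(sqrt(6)*c/6)


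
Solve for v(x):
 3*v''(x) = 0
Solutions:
 v(x) = C1 + C2*x


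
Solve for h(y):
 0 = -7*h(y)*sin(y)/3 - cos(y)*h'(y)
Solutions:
 h(y) = C1*cos(y)^(7/3)


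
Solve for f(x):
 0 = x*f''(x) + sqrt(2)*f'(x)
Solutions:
 f(x) = C1 + C2*x^(1 - sqrt(2))


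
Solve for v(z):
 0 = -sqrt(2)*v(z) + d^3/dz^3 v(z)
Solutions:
 v(z) = C3*exp(2^(1/6)*z) + (C1*sin(2^(1/6)*sqrt(3)*z/2) + C2*cos(2^(1/6)*sqrt(3)*z/2))*exp(-2^(1/6)*z/2)


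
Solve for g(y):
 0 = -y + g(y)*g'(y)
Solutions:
 g(y) = -sqrt(C1 + y^2)
 g(y) = sqrt(C1 + y^2)


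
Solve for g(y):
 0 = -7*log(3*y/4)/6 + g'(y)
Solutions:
 g(y) = C1 + 7*y*log(y)/6 - 7*y*log(2)/3 - 7*y/6 + 7*y*log(3)/6


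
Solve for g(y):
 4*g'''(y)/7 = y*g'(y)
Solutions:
 g(y) = C1 + Integral(C2*airyai(14^(1/3)*y/2) + C3*airybi(14^(1/3)*y/2), y)


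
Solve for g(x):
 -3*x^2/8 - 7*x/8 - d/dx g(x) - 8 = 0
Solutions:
 g(x) = C1 - x^3/8 - 7*x^2/16 - 8*x


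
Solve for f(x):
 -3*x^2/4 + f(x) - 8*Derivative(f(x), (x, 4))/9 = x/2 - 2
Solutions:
 f(x) = C1*exp(-2^(1/4)*sqrt(3)*x/2) + C2*exp(2^(1/4)*sqrt(3)*x/2) + C3*sin(2^(1/4)*sqrt(3)*x/2) + C4*cos(2^(1/4)*sqrt(3)*x/2) + 3*x^2/4 + x/2 - 2


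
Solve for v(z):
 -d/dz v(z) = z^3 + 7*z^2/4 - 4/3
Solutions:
 v(z) = C1 - z^4/4 - 7*z^3/12 + 4*z/3


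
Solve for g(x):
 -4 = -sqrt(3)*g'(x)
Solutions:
 g(x) = C1 + 4*sqrt(3)*x/3


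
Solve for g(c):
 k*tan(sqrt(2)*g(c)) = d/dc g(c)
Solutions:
 g(c) = sqrt(2)*(pi - asin(C1*exp(sqrt(2)*c*k)))/2
 g(c) = sqrt(2)*asin(C1*exp(sqrt(2)*c*k))/2


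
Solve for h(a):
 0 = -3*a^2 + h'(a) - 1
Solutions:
 h(a) = C1 + a^3 + a


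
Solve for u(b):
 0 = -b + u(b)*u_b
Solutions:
 u(b) = -sqrt(C1 + b^2)
 u(b) = sqrt(C1 + b^2)


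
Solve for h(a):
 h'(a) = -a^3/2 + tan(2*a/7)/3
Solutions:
 h(a) = C1 - a^4/8 - 7*log(cos(2*a/7))/6


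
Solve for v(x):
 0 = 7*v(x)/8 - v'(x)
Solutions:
 v(x) = C1*exp(7*x/8)


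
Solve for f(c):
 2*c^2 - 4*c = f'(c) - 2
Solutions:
 f(c) = C1 + 2*c^3/3 - 2*c^2 + 2*c


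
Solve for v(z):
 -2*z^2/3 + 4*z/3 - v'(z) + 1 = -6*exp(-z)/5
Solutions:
 v(z) = C1 - 2*z^3/9 + 2*z^2/3 + z - 6*exp(-z)/5


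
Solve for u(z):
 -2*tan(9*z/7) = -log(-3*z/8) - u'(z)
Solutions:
 u(z) = C1 - z*log(-z) - z*log(3) + z + 3*z*log(2) - 14*log(cos(9*z/7))/9


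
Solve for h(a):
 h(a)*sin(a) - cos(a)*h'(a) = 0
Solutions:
 h(a) = C1/cos(a)


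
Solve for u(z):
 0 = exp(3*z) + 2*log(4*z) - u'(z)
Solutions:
 u(z) = C1 + 2*z*log(z) + 2*z*(-1 + 2*log(2)) + exp(3*z)/3


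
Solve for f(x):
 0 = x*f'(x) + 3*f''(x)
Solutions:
 f(x) = C1 + C2*erf(sqrt(6)*x/6)


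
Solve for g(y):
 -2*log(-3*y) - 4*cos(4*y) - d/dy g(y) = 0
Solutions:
 g(y) = C1 - 2*y*log(-y) - 2*y*log(3) + 2*y - sin(4*y)


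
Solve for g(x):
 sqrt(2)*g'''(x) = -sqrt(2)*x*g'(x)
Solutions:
 g(x) = C1 + Integral(C2*airyai(-x) + C3*airybi(-x), x)


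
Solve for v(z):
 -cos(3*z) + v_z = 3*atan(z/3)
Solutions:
 v(z) = C1 + 3*z*atan(z/3) - 9*log(z^2 + 9)/2 + sin(3*z)/3


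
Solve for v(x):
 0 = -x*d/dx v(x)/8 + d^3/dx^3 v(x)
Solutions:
 v(x) = C1 + Integral(C2*airyai(x/2) + C3*airybi(x/2), x)


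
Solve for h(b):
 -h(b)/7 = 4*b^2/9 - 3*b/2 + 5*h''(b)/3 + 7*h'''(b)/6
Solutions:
 h(b) = C1*exp(b*(-20 + 100/(9*sqrt(17969) + 1567)^(1/3) + (9*sqrt(17969) + 1567)^(1/3))/42)*sin(sqrt(3)*b*(-(9*sqrt(17969) + 1567)^(1/3) + 100/(9*sqrt(17969) + 1567)^(1/3))/42) + C2*exp(b*(-20 + 100/(9*sqrt(17969) + 1567)^(1/3) + (9*sqrt(17969) + 1567)^(1/3))/42)*cos(sqrt(3)*b*(-(9*sqrt(17969) + 1567)^(1/3) + 100/(9*sqrt(17969) + 1567)^(1/3))/42) + C3*exp(-b*(100/(9*sqrt(17969) + 1567)^(1/3) + 10 + (9*sqrt(17969) + 1567)^(1/3))/21) - 28*b^2/9 + 21*b/2 + 1960/27


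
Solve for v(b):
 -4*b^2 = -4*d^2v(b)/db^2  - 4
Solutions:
 v(b) = C1 + C2*b + b^4/12 - b^2/2


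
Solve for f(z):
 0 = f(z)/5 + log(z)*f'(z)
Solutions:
 f(z) = C1*exp(-li(z)/5)


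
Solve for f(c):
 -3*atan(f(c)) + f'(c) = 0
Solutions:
 Integral(1/atan(_y), (_y, f(c))) = C1 + 3*c


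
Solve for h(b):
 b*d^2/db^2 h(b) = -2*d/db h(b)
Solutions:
 h(b) = C1 + C2/b


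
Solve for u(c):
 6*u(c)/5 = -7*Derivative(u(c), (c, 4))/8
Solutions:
 u(c) = (C1*sin(sqrt(2)*3^(1/4)*35^(3/4)*c/35) + C2*cos(sqrt(2)*3^(1/4)*35^(3/4)*c/35))*exp(-sqrt(2)*3^(1/4)*35^(3/4)*c/35) + (C3*sin(sqrt(2)*3^(1/4)*35^(3/4)*c/35) + C4*cos(sqrt(2)*3^(1/4)*35^(3/4)*c/35))*exp(sqrt(2)*3^(1/4)*35^(3/4)*c/35)


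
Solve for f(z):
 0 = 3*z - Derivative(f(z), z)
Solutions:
 f(z) = C1 + 3*z^2/2


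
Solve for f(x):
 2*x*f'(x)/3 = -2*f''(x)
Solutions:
 f(x) = C1 + C2*erf(sqrt(6)*x/6)


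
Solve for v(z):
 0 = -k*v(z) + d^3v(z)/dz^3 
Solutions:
 v(z) = C1*exp(k^(1/3)*z) + C2*exp(k^(1/3)*z*(-1 + sqrt(3)*I)/2) + C3*exp(-k^(1/3)*z*(1 + sqrt(3)*I)/2)


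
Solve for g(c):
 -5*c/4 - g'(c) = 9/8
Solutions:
 g(c) = C1 - 5*c^2/8 - 9*c/8


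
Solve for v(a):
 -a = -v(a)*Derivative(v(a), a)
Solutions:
 v(a) = -sqrt(C1 + a^2)
 v(a) = sqrt(C1 + a^2)


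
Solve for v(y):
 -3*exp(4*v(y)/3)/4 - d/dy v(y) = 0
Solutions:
 v(y) = 3*log(-(1/(C1 + 3*y))^(1/4)) + 3*log(3)/4
 v(y) = 3*log(1/(C1 + 3*y))/4 + 3*log(3)/4
 v(y) = 3*log(-I*(1/(C1 + 3*y))^(1/4)) + 3*log(3)/4
 v(y) = 3*log(I*(1/(C1 + 3*y))^(1/4)) + 3*log(3)/4


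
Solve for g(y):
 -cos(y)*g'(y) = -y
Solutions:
 g(y) = C1 + Integral(y/cos(y), y)


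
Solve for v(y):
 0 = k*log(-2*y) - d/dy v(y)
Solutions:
 v(y) = C1 + k*y*log(-y) + k*y*(-1 + log(2))


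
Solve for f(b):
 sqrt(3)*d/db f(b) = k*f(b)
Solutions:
 f(b) = C1*exp(sqrt(3)*b*k/3)


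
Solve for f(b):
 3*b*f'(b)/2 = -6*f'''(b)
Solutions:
 f(b) = C1 + Integral(C2*airyai(-2^(1/3)*b/2) + C3*airybi(-2^(1/3)*b/2), b)


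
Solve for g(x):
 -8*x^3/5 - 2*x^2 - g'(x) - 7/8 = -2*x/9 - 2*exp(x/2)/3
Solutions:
 g(x) = C1 - 2*x^4/5 - 2*x^3/3 + x^2/9 - 7*x/8 + 4*exp(x/2)/3


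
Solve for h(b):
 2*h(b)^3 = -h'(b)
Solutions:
 h(b) = -sqrt(2)*sqrt(-1/(C1 - 2*b))/2
 h(b) = sqrt(2)*sqrt(-1/(C1 - 2*b))/2


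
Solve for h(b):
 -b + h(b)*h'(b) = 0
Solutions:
 h(b) = -sqrt(C1 + b^2)
 h(b) = sqrt(C1 + b^2)


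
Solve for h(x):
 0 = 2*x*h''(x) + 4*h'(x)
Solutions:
 h(x) = C1 + C2/x


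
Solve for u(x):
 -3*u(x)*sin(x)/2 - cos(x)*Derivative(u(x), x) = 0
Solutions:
 u(x) = C1*cos(x)^(3/2)


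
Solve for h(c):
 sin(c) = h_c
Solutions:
 h(c) = C1 - cos(c)


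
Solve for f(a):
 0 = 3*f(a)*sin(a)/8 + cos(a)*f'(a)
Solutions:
 f(a) = C1*cos(a)^(3/8)


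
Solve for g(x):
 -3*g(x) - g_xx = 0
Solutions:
 g(x) = C1*sin(sqrt(3)*x) + C2*cos(sqrt(3)*x)


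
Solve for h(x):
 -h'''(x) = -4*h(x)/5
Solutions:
 h(x) = C3*exp(10^(2/3)*x/5) + (C1*sin(10^(2/3)*sqrt(3)*x/10) + C2*cos(10^(2/3)*sqrt(3)*x/10))*exp(-10^(2/3)*x/10)


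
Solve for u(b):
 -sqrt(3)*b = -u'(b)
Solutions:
 u(b) = C1 + sqrt(3)*b^2/2


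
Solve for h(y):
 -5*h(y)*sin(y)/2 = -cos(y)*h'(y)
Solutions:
 h(y) = C1/cos(y)^(5/2)


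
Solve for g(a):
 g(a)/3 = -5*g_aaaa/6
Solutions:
 g(a) = (C1*sin(10^(3/4)*a/10) + C2*cos(10^(3/4)*a/10))*exp(-10^(3/4)*a/10) + (C3*sin(10^(3/4)*a/10) + C4*cos(10^(3/4)*a/10))*exp(10^(3/4)*a/10)


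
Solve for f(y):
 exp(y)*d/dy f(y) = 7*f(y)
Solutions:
 f(y) = C1*exp(-7*exp(-y))


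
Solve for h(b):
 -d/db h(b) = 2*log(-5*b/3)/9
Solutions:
 h(b) = C1 - 2*b*log(-b)/9 + 2*b*(-log(5) + 1 + log(3))/9


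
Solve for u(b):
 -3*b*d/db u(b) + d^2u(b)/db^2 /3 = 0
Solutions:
 u(b) = C1 + C2*erfi(3*sqrt(2)*b/2)


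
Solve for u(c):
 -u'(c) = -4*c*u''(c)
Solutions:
 u(c) = C1 + C2*c^(5/4)


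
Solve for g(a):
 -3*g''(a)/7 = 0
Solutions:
 g(a) = C1 + C2*a


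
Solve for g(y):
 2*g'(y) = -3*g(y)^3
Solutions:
 g(y) = -sqrt(-1/(C1 - 3*y))
 g(y) = sqrt(-1/(C1 - 3*y))


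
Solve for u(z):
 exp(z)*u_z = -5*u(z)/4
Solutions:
 u(z) = C1*exp(5*exp(-z)/4)


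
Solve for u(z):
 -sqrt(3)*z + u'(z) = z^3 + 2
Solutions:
 u(z) = C1 + z^4/4 + sqrt(3)*z^2/2 + 2*z


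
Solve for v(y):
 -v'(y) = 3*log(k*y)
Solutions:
 v(y) = C1 - 3*y*log(k*y) + 3*y


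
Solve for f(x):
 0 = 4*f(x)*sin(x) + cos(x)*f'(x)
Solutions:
 f(x) = C1*cos(x)^4


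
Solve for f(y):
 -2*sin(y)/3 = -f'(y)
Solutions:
 f(y) = C1 - 2*cos(y)/3


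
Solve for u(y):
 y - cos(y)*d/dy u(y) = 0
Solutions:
 u(y) = C1 + Integral(y/cos(y), y)


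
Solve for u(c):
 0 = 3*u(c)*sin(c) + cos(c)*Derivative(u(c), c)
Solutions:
 u(c) = C1*cos(c)^3


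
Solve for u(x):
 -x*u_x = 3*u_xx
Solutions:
 u(x) = C1 + C2*erf(sqrt(6)*x/6)


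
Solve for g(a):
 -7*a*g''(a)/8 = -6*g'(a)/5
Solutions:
 g(a) = C1 + C2*a^(83/35)


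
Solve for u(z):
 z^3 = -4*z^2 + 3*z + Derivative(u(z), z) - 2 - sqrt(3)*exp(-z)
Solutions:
 u(z) = C1 + z^4/4 + 4*z^3/3 - 3*z^2/2 + 2*z - sqrt(3)*exp(-z)


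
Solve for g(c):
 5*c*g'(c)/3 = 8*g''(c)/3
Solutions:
 g(c) = C1 + C2*erfi(sqrt(5)*c/4)


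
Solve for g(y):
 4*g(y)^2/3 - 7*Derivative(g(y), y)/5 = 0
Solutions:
 g(y) = -21/(C1 + 20*y)


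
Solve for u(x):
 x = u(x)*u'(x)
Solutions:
 u(x) = -sqrt(C1 + x^2)
 u(x) = sqrt(C1 + x^2)


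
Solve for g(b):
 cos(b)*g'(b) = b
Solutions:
 g(b) = C1 + Integral(b/cos(b), b)


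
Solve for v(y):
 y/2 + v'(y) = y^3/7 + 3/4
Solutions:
 v(y) = C1 + y^4/28 - y^2/4 + 3*y/4


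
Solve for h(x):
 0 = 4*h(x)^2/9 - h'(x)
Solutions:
 h(x) = -9/(C1 + 4*x)


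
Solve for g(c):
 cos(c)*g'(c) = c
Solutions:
 g(c) = C1 + Integral(c/cos(c), c)


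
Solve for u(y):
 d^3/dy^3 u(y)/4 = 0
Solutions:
 u(y) = C1 + C2*y + C3*y^2


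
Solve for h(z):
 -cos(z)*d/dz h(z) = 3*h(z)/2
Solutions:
 h(z) = C1*(sin(z) - 1)^(3/4)/(sin(z) + 1)^(3/4)


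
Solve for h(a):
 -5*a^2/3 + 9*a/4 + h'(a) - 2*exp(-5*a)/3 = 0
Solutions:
 h(a) = C1 + 5*a^3/9 - 9*a^2/8 - 2*exp(-5*a)/15


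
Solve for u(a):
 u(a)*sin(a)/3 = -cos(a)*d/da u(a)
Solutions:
 u(a) = C1*cos(a)^(1/3)


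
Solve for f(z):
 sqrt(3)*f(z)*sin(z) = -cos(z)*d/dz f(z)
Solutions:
 f(z) = C1*cos(z)^(sqrt(3))


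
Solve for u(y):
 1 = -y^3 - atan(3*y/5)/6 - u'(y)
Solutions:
 u(y) = C1 - y^4/4 - y*atan(3*y/5)/6 - y + 5*log(9*y^2 + 25)/36


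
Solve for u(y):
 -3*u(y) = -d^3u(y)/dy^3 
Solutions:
 u(y) = C3*exp(3^(1/3)*y) + (C1*sin(3^(5/6)*y/2) + C2*cos(3^(5/6)*y/2))*exp(-3^(1/3)*y/2)


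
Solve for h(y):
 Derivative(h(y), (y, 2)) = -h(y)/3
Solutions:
 h(y) = C1*sin(sqrt(3)*y/3) + C2*cos(sqrt(3)*y/3)


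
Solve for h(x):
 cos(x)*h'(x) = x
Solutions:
 h(x) = C1 + Integral(x/cos(x), x)


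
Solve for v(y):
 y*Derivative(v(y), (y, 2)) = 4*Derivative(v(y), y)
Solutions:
 v(y) = C1 + C2*y^5


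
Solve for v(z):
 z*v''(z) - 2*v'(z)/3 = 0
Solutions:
 v(z) = C1 + C2*z^(5/3)


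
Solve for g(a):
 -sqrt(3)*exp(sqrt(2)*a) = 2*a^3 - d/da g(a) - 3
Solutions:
 g(a) = C1 + a^4/2 - 3*a + sqrt(6)*exp(sqrt(2)*a)/2


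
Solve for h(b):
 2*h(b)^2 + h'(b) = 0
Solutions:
 h(b) = 1/(C1 + 2*b)


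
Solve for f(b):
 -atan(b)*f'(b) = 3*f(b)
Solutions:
 f(b) = C1*exp(-3*Integral(1/atan(b), b))


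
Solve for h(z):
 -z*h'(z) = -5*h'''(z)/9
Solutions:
 h(z) = C1 + Integral(C2*airyai(15^(2/3)*z/5) + C3*airybi(15^(2/3)*z/5), z)


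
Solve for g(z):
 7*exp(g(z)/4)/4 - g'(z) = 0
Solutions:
 g(z) = 4*log(-1/(C1 + 7*z)) + 16*log(2)


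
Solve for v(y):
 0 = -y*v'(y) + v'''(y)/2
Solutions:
 v(y) = C1 + Integral(C2*airyai(2^(1/3)*y) + C3*airybi(2^(1/3)*y), y)


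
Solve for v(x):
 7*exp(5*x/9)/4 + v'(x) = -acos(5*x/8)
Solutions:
 v(x) = C1 - x*acos(5*x/8) + sqrt(64 - 25*x^2)/5 - 63*exp(5*x/9)/20


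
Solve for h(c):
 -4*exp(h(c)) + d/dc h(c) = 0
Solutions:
 h(c) = log(-1/(C1 + 4*c))


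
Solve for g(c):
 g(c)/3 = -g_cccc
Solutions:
 g(c) = (C1*sin(sqrt(2)*3^(3/4)*c/6) + C2*cos(sqrt(2)*3^(3/4)*c/6))*exp(-sqrt(2)*3^(3/4)*c/6) + (C3*sin(sqrt(2)*3^(3/4)*c/6) + C4*cos(sqrt(2)*3^(3/4)*c/6))*exp(sqrt(2)*3^(3/4)*c/6)


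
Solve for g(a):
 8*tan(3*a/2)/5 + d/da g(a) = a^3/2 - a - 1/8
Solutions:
 g(a) = C1 + a^4/8 - a^2/2 - a/8 + 16*log(cos(3*a/2))/15


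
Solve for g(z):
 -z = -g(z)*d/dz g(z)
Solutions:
 g(z) = -sqrt(C1 + z^2)
 g(z) = sqrt(C1 + z^2)


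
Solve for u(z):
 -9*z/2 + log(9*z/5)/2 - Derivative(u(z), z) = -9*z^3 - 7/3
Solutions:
 u(z) = C1 + 9*z^4/4 - 9*z^2/4 + z*log(z)/2 - z*log(5)/2 + z*log(3) + 11*z/6


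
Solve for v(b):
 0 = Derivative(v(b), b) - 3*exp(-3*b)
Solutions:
 v(b) = C1 - exp(-3*b)


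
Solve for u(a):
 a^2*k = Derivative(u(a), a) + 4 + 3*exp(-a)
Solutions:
 u(a) = C1 + a^3*k/3 - 4*a + 3*exp(-a)


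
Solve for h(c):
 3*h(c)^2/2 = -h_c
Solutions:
 h(c) = 2/(C1 + 3*c)


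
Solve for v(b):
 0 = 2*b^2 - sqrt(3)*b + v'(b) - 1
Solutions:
 v(b) = C1 - 2*b^3/3 + sqrt(3)*b^2/2 + b


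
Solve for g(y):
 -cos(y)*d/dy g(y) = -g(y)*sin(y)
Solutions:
 g(y) = C1/cos(y)


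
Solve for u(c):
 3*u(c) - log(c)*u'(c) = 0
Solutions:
 u(c) = C1*exp(3*li(c))


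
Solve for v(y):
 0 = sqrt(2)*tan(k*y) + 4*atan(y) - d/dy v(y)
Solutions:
 v(y) = C1 + 4*y*atan(y) + sqrt(2)*Piecewise((-log(cos(k*y))/k, Ne(k, 0)), (0, True)) - 2*log(y^2 + 1)


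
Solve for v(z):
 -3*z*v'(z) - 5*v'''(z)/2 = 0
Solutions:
 v(z) = C1 + Integral(C2*airyai(-5^(2/3)*6^(1/3)*z/5) + C3*airybi(-5^(2/3)*6^(1/3)*z/5), z)


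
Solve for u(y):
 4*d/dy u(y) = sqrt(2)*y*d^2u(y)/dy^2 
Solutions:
 u(y) = C1 + C2*y^(1 + 2*sqrt(2))


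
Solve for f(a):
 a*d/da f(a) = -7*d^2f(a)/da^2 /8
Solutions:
 f(a) = C1 + C2*erf(2*sqrt(7)*a/7)


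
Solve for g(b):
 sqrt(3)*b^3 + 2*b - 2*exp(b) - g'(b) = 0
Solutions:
 g(b) = C1 + sqrt(3)*b^4/4 + b^2 - 2*exp(b)


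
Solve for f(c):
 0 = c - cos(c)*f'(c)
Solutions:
 f(c) = C1 + Integral(c/cos(c), c)


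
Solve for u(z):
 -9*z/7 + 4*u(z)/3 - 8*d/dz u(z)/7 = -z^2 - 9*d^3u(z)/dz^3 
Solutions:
 u(z) = C1*exp(2^(1/3)*z*(4*2^(1/3)/(sqrt(191793)/441 + 1)^(1/3) + 21*(sqrt(191793)/441 + 1)^(1/3))/126)*sin(sqrt(3)*z*(-21*(2*sqrt(191793)/441 + 2)^(1/3) + 8/(2*sqrt(191793)/441 + 2)^(1/3))/126) + C2*exp(2^(1/3)*z*(4*2^(1/3)/(sqrt(191793)/441 + 1)^(1/3) + 21*(sqrt(191793)/441 + 1)^(1/3))/126)*cos(sqrt(3)*z*(-21*(2*sqrt(191793)/441 + 2)^(1/3) + 8/(2*sqrt(191793)/441 + 2)^(1/3))/126) + C3*exp(-2^(1/3)*z*(4*2^(1/3)/(sqrt(191793)/441 + 1)^(1/3) + 21*(sqrt(191793)/441 + 1)^(1/3))/63) - 3*z^2/4 - 9*z/28 - 27/98


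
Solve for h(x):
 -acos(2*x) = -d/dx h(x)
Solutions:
 h(x) = C1 + x*acos(2*x) - sqrt(1 - 4*x^2)/2


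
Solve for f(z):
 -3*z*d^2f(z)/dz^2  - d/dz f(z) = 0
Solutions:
 f(z) = C1 + C2*z^(2/3)


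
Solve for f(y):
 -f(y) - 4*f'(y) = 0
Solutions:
 f(y) = C1*exp(-y/4)


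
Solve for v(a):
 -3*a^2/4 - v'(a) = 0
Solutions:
 v(a) = C1 - a^3/4


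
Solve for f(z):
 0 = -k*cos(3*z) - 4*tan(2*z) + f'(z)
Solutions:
 f(z) = C1 + k*sin(3*z)/3 - 2*log(cos(2*z))


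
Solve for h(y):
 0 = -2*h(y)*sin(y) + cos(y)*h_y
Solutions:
 h(y) = C1/cos(y)^2


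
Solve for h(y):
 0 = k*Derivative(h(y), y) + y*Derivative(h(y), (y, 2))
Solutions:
 h(y) = C1 + y^(1 - re(k))*(C2*sin(log(y)*Abs(im(k))) + C3*cos(log(y)*im(k)))


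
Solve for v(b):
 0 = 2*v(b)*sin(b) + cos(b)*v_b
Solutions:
 v(b) = C1*cos(b)^2


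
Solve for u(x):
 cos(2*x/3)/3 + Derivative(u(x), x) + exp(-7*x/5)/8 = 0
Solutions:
 u(x) = C1 - sin(2*x/3)/2 + 5*exp(-7*x/5)/56


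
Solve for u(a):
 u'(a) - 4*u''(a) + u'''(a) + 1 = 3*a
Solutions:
 u(a) = C1 + C2*exp(a*(2 - sqrt(3))) + C3*exp(a*(sqrt(3) + 2)) + 3*a^2/2 + 11*a


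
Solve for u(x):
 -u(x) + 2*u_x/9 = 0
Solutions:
 u(x) = C1*exp(9*x/2)


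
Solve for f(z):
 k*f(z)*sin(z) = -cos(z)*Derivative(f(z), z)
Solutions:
 f(z) = C1*exp(k*log(cos(z)))


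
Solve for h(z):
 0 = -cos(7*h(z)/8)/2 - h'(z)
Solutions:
 z/2 - 4*log(sin(7*h(z)/8) - 1)/7 + 4*log(sin(7*h(z)/8) + 1)/7 = C1


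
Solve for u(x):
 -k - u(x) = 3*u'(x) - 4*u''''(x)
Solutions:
 u(x) = C1*exp(x*(-4 - (1 + 3*sqrt(57))^(1/3) + 8/(1 + 3*sqrt(57))^(1/3))/12)*sin(sqrt(3)*x*(8/(1 + 3*sqrt(57))^(1/3) + (1 + 3*sqrt(57))^(1/3))/12) + C2*exp(x*(-4 - (1 + 3*sqrt(57))^(1/3) + 8/(1 + 3*sqrt(57))^(1/3))/12)*cos(sqrt(3)*x*(8/(1 + 3*sqrt(57))^(1/3) + (1 + 3*sqrt(57))^(1/3))/12) + C3*exp(x) + C4*exp(x*(-8/(1 + 3*sqrt(57))^(1/3) - 2 + (1 + 3*sqrt(57))^(1/3))/6) - k


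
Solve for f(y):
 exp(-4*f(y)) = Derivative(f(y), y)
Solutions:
 f(y) = log(-I*(C1 + 4*y)^(1/4))
 f(y) = log(I*(C1 + 4*y)^(1/4))
 f(y) = log(-(C1 + 4*y)^(1/4))
 f(y) = log(C1 + 4*y)/4


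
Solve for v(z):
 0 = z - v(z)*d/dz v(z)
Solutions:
 v(z) = -sqrt(C1 + z^2)
 v(z) = sqrt(C1 + z^2)


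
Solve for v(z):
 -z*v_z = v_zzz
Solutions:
 v(z) = C1 + Integral(C2*airyai(-z) + C3*airybi(-z), z)


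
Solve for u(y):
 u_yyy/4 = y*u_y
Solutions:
 u(y) = C1 + Integral(C2*airyai(2^(2/3)*y) + C3*airybi(2^(2/3)*y), y)


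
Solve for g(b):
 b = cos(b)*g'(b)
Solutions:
 g(b) = C1 + Integral(b/cos(b), b)


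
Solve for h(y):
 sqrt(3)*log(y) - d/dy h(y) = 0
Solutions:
 h(y) = C1 + sqrt(3)*y*log(y) - sqrt(3)*y


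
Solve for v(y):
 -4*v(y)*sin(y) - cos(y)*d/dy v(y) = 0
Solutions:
 v(y) = C1*cos(y)^4


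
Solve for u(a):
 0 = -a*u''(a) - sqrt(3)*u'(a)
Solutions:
 u(a) = C1 + C2*a^(1 - sqrt(3))


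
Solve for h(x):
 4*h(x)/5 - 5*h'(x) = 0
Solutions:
 h(x) = C1*exp(4*x/25)


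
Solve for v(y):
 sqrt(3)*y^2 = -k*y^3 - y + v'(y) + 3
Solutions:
 v(y) = C1 + k*y^4/4 + sqrt(3)*y^3/3 + y^2/2 - 3*y


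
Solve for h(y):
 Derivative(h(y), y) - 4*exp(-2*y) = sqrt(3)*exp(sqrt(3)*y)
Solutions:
 h(y) = C1 + exp(sqrt(3)*y) - 2*exp(-2*y)


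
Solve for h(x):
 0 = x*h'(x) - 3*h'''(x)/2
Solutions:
 h(x) = C1 + Integral(C2*airyai(2^(1/3)*3^(2/3)*x/3) + C3*airybi(2^(1/3)*3^(2/3)*x/3), x)


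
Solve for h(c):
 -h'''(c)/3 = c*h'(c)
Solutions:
 h(c) = C1 + Integral(C2*airyai(-3^(1/3)*c) + C3*airybi(-3^(1/3)*c), c)


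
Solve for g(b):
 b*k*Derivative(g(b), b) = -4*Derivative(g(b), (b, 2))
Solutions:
 g(b) = Piecewise((-sqrt(2)*sqrt(pi)*C1*erf(sqrt(2)*b*sqrt(k)/4)/sqrt(k) - C2, (k > 0) | (k < 0)), (-C1*b - C2, True))


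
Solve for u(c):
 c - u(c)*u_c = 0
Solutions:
 u(c) = -sqrt(C1 + c^2)
 u(c) = sqrt(C1 + c^2)


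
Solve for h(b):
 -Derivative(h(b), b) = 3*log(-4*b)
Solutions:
 h(b) = C1 - 3*b*log(-b) + 3*b*(1 - 2*log(2))


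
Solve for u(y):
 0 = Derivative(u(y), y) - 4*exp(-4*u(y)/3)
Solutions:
 u(y) = 3*log(-I*(C1 + 16*y/3)^(1/4))
 u(y) = 3*log(I*(C1 + 16*y/3)^(1/4))
 u(y) = 3*log(-(C1 + 16*y/3)^(1/4))
 u(y) = 3*log(C1 + 16*y/3)/4


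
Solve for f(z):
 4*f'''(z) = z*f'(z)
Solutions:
 f(z) = C1 + Integral(C2*airyai(2^(1/3)*z/2) + C3*airybi(2^(1/3)*z/2), z)


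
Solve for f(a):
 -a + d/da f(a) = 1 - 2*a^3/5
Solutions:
 f(a) = C1 - a^4/10 + a^2/2 + a


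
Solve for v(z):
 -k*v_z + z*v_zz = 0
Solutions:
 v(z) = C1 + z^(re(k) + 1)*(C2*sin(log(z)*Abs(im(k))) + C3*cos(log(z)*im(k)))


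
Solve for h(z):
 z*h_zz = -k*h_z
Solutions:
 h(z) = C1 + z^(1 - re(k))*(C2*sin(log(z)*Abs(im(k))) + C3*cos(log(z)*im(k)))


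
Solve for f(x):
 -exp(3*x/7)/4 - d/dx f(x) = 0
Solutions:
 f(x) = C1 - 7*exp(3*x/7)/12


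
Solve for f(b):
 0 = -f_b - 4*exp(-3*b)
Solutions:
 f(b) = C1 + 4*exp(-3*b)/3


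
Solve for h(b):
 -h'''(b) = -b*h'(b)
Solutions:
 h(b) = C1 + Integral(C2*airyai(b) + C3*airybi(b), b)


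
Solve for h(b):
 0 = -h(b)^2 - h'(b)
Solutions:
 h(b) = 1/(C1 + b)


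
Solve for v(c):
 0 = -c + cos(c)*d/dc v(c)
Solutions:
 v(c) = C1 + Integral(c/cos(c), c)


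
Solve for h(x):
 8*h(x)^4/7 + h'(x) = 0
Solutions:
 h(x) = 7^(1/3)*(1/(C1 + 24*x))^(1/3)
 h(x) = 7^(1/3)*(-3^(2/3) - 3*3^(1/6)*I)*(1/(C1 + 8*x))^(1/3)/6
 h(x) = 7^(1/3)*(-3^(2/3) + 3*3^(1/6)*I)*(1/(C1 + 8*x))^(1/3)/6


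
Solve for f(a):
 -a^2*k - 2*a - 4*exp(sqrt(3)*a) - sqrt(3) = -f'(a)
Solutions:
 f(a) = C1 + a^3*k/3 + a^2 + sqrt(3)*a + 4*sqrt(3)*exp(sqrt(3)*a)/3


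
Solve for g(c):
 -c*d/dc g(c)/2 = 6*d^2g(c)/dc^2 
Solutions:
 g(c) = C1 + C2*erf(sqrt(6)*c/12)


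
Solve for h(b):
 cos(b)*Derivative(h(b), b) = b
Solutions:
 h(b) = C1 + Integral(b/cos(b), b)


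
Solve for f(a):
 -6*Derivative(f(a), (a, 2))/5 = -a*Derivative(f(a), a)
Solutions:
 f(a) = C1 + C2*erfi(sqrt(15)*a/6)


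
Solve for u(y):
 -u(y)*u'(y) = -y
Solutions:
 u(y) = -sqrt(C1 + y^2)
 u(y) = sqrt(C1 + y^2)


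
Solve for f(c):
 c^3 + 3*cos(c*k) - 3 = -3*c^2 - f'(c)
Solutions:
 f(c) = C1 - c^4/4 - c^3 + 3*c - 3*sin(c*k)/k


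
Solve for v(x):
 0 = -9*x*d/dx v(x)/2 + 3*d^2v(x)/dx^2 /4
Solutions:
 v(x) = C1 + C2*erfi(sqrt(3)*x)


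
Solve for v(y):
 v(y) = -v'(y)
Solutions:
 v(y) = C1*exp(-y)


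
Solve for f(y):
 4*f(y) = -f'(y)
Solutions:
 f(y) = C1*exp(-4*y)


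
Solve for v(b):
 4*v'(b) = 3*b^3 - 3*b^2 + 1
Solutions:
 v(b) = C1 + 3*b^4/16 - b^3/4 + b/4


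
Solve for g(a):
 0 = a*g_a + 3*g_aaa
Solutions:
 g(a) = C1 + Integral(C2*airyai(-3^(2/3)*a/3) + C3*airybi(-3^(2/3)*a/3), a)


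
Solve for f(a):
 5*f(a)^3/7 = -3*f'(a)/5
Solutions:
 f(a) = -sqrt(42)*sqrt(-1/(C1 - 25*a))/2
 f(a) = sqrt(42)*sqrt(-1/(C1 - 25*a))/2


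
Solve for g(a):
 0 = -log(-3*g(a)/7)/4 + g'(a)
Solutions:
 -4*Integral(1/(log(-_y) - log(7) + log(3)), (_y, g(a))) = C1 - a


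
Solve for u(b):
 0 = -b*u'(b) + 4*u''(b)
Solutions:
 u(b) = C1 + C2*erfi(sqrt(2)*b/4)


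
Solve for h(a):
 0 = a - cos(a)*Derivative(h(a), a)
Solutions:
 h(a) = C1 + Integral(a/cos(a), a)


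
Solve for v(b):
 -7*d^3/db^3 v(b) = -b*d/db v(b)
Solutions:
 v(b) = C1 + Integral(C2*airyai(7^(2/3)*b/7) + C3*airybi(7^(2/3)*b/7), b)


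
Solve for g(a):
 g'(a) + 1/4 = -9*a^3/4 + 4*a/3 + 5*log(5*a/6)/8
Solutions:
 g(a) = C1 - 9*a^4/16 + 2*a^2/3 + 5*a*log(a)/8 - 5*a*log(6)/8 - 7*a/8 + 5*a*log(5)/8


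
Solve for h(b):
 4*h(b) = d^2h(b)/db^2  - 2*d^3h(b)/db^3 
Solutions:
 h(b) = C1*exp(b*((12*sqrt(321) + 215)^(-1/3) + 2 + (12*sqrt(321) + 215)^(1/3))/12)*sin(sqrt(3)*b*(-(12*sqrt(321) + 215)^(1/3) + (12*sqrt(321) + 215)^(-1/3))/12) + C2*exp(b*((12*sqrt(321) + 215)^(-1/3) + 2 + (12*sqrt(321) + 215)^(1/3))/12)*cos(sqrt(3)*b*(-(12*sqrt(321) + 215)^(1/3) + (12*sqrt(321) + 215)^(-1/3))/12) + C3*exp(b*(-(12*sqrt(321) + 215)^(1/3) - 1/(12*sqrt(321) + 215)^(1/3) + 1)/6)


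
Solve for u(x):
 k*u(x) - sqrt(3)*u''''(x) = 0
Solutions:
 u(x) = C1*exp(-3^(7/8)*k^(1/4)*x/3) + C2*exp(3^(7/8)*k^(1/4)*x/3) + C3*exp(-3^(7/8)*I*k^(1/4)*x/3) + C4*exp(3^(7/8)*I*k^(1/4)*x/3)


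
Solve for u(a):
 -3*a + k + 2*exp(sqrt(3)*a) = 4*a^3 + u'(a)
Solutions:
 u(a) = C1 - a^4 - 3*a^2/2 + a*k + 2*sqrt(3)*exp(sqrt(3)*a)/3


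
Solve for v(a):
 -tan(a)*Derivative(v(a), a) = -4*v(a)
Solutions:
 v(a) = C1*sin(a)^4


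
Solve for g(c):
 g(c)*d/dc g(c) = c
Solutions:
 g(c) = -sqrt(C1 + c^2)
 g(c) = sqrt(C1 + c^2)


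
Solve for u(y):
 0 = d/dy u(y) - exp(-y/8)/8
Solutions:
 u(y) = C1 - 1/exp(y)^(1/8)


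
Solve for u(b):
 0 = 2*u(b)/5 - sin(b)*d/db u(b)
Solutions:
 u(b) = C1*(cos(b) - 1)^(1/5)/(cos(b) + 1)^(1/5)


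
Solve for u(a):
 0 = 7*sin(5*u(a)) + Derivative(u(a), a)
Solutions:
 u(a) = -acos((-C1 - exp(70*a))/(C1 - exp(70*a)))/5 + 2*pi/5
 u(a) = acos((-C1 - exp(70*a))/(C1 - exp(70*a)))/5


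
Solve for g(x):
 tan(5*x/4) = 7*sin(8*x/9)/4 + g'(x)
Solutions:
 g(x) = C1 - 4*log(cos(5*x/4))/5 + 63*cos(8*x/9)/32


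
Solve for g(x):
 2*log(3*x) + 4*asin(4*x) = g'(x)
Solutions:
 g(x) = C1 + 2*x*log(x) + 4*x*asin(4*x) - 2*x + 2*x*log(3) + sqrt(1 - 16*x^2)


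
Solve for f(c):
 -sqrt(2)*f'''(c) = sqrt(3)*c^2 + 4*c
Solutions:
 f(c) = C1 + C2*c + C3*c^2 - sqrt(6)*c^5/120 - sqrt(2)*c^4/12


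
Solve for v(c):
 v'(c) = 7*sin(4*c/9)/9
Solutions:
 v(c) = C1 - 7*cos(4*c/9)/4


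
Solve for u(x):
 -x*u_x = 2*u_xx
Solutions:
 u(x) = C1 + C2*erf(x/2)


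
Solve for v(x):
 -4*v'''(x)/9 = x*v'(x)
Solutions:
 v(x) = C1 + Integral(C2*airyai(-2^(1/3)*3^(2/3)*x/2) + C3*airybi(-2^(1/3)*3^(2/3)*x/2), x)


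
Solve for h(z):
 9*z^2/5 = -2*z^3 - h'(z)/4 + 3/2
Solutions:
 h(z) = C1 - 2*z^4 - 12*z^3/5 + 6*z


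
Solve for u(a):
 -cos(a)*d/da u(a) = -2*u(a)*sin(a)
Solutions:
 u(a) = C1/cos(a)^2


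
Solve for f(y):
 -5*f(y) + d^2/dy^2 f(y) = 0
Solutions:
 f(y) = C1*exp(-sqrt(5)*y) + C2*exp(sqrt(5)*y)


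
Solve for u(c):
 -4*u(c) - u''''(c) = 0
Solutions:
 u(c) = (C1*sin(c) + C2*cos(c))*exp(-c) + (C3*sin(c) + C4*cos(c))*exp(c)


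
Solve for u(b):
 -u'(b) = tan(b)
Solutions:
 u(b) = C1 + log(cos(b))


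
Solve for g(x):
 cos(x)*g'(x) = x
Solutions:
 g(x) = C1 + Integral(x/cos(x), x)


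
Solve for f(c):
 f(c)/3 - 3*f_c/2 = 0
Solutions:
 f(c) = C1*exp(2*c/9)


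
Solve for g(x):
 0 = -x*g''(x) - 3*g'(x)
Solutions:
 g(x) = C1 + C2/x^2


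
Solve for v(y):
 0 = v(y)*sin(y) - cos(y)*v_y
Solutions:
 v(y) = C1/cos(y)


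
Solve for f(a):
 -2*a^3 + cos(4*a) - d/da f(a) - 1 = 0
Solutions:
 f(a) = C1 - a^4/2 - a + sin(4*a)/4


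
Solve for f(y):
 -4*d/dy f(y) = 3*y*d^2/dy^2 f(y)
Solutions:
 f(y) = C1 + C2/y^(1/3)


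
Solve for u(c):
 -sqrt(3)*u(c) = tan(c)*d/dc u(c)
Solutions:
 u(c) = C1/sin(c)^(sqrt(3))


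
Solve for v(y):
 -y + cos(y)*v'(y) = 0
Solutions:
 v(y) = C1 + Integral(y/cos(y), y)


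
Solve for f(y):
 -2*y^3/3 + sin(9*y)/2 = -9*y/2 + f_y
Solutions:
 f(y) = C1 - y^4/6 + 9*y^2/4 - cos(9*y)/18


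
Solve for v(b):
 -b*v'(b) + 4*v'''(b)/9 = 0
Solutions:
 v(b) = C1 + Integral(C2*airyai(2^(1/3)*3^(2/3)*b/2) + C3*airybi(2^(1/3)*3^(2/3)*b/2), b)


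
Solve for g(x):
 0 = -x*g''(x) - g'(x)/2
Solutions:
 g(x) = C1 + C2*sqrt(x)


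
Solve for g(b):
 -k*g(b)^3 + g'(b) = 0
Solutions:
 g(b) = -sqrt(2)*sqrt(-1/(C1 + b*k))/2
 g(b) = sqrt(2)*sqrt(-1/(C1 + b*k))/2


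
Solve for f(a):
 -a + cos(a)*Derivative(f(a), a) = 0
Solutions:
 f(a) = C1 + Integral(a/cos(a), a)


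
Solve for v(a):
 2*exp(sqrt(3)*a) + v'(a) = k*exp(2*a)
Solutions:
 v(a) = C1 + k*exp(2*a)/2 - 2*sqrt(3)*exp(sqrt(3)*a)/3


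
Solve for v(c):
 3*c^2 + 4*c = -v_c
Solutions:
 v(c) = C1 - c^3 - 2*c^2


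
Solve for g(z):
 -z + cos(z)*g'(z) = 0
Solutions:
 g(z) = C1 + Integral(z/cos(z), z)


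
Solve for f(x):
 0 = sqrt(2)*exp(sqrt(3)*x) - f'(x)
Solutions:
 f(x) = C1 + sqrt(6)*exp(sqrt(3)*x)/3


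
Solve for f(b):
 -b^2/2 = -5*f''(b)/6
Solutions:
 f(b) = C1 + C2*b + b^4/20


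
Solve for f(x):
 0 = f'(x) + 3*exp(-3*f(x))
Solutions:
 f(x) = log(C1 - 9*x)/3
 f(x) = log((-3^(1/3) - 3^(5/6)*I)*(C1 - 3*x)^(1/3)/2)
 f(x) = log((-3^(1/3) + 3^(5/6)*I)*(C1 - 3*x)^(1/3)/2)


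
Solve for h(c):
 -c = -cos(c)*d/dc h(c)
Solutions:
 h(c) = C1 + Integral(c/cos(c), c)


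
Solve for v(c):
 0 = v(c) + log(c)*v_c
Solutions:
 v(c) = C1*exp(-li(c))


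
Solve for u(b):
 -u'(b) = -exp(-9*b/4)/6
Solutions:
 u(b) = C1 - 2*exp(-9*b/4)/27


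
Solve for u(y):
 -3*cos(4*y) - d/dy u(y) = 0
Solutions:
 u(y) = C1 - 3*sin(4*y)/4


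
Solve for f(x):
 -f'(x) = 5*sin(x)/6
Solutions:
 f(x) = C1 + 5*cos(x)/6


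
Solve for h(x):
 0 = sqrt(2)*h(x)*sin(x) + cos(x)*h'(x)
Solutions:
 h(x) = C1*cos(x)^(sqrt(2))


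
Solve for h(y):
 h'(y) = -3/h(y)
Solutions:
 h(y) = -sqrt(C1 - 6*y)
 h(y) = sqrt(C1 - 6*y)


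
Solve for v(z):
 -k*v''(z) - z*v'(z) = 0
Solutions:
 v(z) = C1 + C2*sqrt(k)*erf(sqrt(2)*z*sqrt(1/k)/2)


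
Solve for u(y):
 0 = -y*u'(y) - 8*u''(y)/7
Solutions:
 u(y) = C1 + C2*erf(sqrt(7)*y/4)


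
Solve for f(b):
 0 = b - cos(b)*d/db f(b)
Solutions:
 f(b) = C1 + Integral(b/cos(b), b)


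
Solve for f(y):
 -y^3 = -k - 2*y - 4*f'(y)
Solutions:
 f(y) = C1 - k*y/4 + y^4/16 - y^2/4


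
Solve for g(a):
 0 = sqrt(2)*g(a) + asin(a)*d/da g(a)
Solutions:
 g(a) = C1*exp(-sqrt(2)*Integral(1/asin(a), a))


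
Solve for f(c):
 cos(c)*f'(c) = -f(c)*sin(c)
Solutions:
 f(c) = C1*cos(c)


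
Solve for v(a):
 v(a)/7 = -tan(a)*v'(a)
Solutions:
 v(a) = C1/sin(a)^(1/7)


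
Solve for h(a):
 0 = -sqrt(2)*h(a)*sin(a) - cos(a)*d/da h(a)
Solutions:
 h(a) = C1*cos(a)^(sqrt(2))


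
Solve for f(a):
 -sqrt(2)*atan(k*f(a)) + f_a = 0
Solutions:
 Integral(1/atan(_y*k), (_y, f(a))) = C1 + sqrt(2)*a


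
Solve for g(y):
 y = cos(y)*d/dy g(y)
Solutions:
 g(y) = C1 + Integral(y/cos(y), y)


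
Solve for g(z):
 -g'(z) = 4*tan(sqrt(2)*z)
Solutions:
 g(z) = C1 + 2*sqrt(2)*log(cos(sqrt(2)*z))


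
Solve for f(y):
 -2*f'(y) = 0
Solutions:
 f(y) = C1


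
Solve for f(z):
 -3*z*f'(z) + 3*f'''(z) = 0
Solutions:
 f(z) = C1 + Integral(C2*airyai(z) + C3*airybi(z), z)


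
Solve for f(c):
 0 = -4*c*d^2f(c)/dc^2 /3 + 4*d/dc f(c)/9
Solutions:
 f(c) = C1 + C2*c^(4/3)


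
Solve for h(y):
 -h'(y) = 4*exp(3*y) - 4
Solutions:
 h(y) = C1 + 4*y - 4*exp(3*y)/3


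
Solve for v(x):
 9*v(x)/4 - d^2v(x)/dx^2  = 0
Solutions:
 v(x) = C1*exp(-3*x/2) + C2*exp(3*x/2)


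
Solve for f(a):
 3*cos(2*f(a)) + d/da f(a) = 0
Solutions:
 f(a) = -asin((C1 + exp(12*a))/(C1 - exp(12*a)))/2 + pi/2
 f(a) = asin((C1 + exp(12*a))/(C1 - exp(12*a)))/2


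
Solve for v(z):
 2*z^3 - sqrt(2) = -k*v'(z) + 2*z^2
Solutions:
 v(z) = C1 - z^4/(2*k) + 2*z^3/(3*k) + sqrt(2)*z/k


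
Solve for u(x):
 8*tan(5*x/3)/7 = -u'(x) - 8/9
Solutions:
 u(x) = C1 - 8*x/9 + 24*log(cos(5*x/3))/35


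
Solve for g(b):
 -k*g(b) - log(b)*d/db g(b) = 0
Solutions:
 g(b) = C1*exp(-k*li(b))


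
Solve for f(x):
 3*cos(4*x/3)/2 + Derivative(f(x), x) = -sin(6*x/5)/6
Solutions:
 f(x) = C1 - 9*sin(4*x/3)/8 + 5*cos(6*x/5)/36


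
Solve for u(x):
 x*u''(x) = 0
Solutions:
 u(x) = C1 + C2*x


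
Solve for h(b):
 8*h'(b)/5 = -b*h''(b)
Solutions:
 h(b) = C1 + C2/b^(3/5)


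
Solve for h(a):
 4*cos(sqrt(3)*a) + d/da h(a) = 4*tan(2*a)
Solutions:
 h(a) = C1 - 2*log(cos(2*a)) - 4*sqrt(3)*sin(sqrt(3)*a)/3


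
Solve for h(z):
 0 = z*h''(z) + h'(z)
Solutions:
 h(z) = C1 + C2*log(z)


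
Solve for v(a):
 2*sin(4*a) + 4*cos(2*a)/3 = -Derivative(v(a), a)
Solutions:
 v(a) = C1 - 2*sin(2*a)/3 + cos(4*a)/2


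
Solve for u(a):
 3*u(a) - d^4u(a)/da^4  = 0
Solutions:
 u(a) = C1*exp(-3^(1/4)*a) + C2*exp(3^(1/4)*a) + C3*sin(3^(1/4)*a) + C4*cos(3^(1/4)*a)


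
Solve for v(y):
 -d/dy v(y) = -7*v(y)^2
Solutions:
 v(y) = -1/(C1 + 7*y)


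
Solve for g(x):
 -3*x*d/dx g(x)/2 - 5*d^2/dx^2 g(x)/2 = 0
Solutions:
 g(x) = C1 + C2*erf(sqrt(30)*x/10)


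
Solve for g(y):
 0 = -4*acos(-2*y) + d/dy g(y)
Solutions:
 g(y) = C1 + 4*y*acos(-2*y) + 2*sqrt(1 - 4*y^2)


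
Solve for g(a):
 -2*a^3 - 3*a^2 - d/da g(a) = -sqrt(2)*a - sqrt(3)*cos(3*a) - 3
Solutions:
 g(a) = C1 - a^4/2 - a^3 + sqrt(2)*a^2/2 + 3*a + sqrt(3)*sin(3*a)/3


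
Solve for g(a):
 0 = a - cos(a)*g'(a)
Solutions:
 g(a) = C1 + Integral(a/cos(a), a)


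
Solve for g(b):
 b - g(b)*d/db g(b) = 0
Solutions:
 g(b) = -sqrt(C1 + b^2)
 g(b) = sqrt(C1 + b^2)


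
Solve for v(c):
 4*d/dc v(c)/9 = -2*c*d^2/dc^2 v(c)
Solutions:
 v(c) = C1 + C2*c^(7/9)


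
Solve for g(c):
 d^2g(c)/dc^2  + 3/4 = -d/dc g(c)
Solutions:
 g(c) = C1 + C2*exp(-c) - 3*c/4


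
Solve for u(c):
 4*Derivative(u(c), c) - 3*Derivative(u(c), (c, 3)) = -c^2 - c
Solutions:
 u(c) = C1 + C2*exp(-2*sqrt(3)*c/3) + C3*exp(2*sqrt(3)*c/3) - c^3/12 - c^2/8 - 3*c/8


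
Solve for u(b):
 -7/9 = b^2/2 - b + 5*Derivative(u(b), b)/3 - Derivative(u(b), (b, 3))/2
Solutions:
 u(b) = C1 + C2*exp(-sqrt(30)*b/3) + C3*exp(sqrt(30)*b/3) - b^3/10 + 3*b^2/10 - 97*b/150


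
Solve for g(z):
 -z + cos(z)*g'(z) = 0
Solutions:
 g(z) = C1 + Integral(z/cos(z), z)


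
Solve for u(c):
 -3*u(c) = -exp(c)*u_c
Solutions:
 u(c) = C1*exp(-3*exp(-c))


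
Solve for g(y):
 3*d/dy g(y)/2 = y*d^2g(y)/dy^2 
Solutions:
 g(y) = C1 + C2*y^(5/2)


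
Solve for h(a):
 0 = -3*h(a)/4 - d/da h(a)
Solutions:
 h(a) = C1*exp(-3*a/4)


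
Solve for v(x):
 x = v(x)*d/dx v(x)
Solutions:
 v(x) = -sqrt(C1 + x^2)
 v(x) = sqrt(C1 + x^2)


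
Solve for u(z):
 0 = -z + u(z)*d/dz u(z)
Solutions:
 u(z) = -sqrt(C1 + z^2)
 u(z) = sqrt(C1 + z^2)


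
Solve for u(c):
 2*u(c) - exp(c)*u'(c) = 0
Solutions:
 u(c) = C1*exp(-2*exp(-c))


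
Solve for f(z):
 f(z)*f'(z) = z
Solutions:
 f(z) = -sqrt(C1 + z^2)
 f(z) = sqrt(C1 + z^2)


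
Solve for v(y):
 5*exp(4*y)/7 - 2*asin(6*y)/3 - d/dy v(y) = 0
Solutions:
 v(y) = C1 - 2*y*asin(6*y)/3 - sqrt(1 - 36*y^2)/9 + 5*exp(4*y)/28


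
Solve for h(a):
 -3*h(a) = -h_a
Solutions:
 h(a) = C1*exp(3*a)


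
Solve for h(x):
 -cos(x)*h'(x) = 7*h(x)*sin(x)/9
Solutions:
 h(x) = C1*cos(x)^(7/9)


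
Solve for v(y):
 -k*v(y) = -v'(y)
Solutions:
 v(y) = C1*exp(k*y)


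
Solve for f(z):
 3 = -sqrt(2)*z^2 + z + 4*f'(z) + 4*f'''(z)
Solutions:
 f(z) = C1 + C2*sin(z) + C3*cos(z) + sqrt(2)*z^3/12 - z^2/8 - sqrt(2)*z/2 + 3*z/4


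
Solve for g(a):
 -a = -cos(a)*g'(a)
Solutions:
 g(a) = C1 + Integral(a/cos(a), a)


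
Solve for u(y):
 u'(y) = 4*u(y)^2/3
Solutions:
 u(y) = -3/(C1 + 4*y)


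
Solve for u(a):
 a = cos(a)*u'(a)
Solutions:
 u(a) = C1 + Integral(a/cos(a), a)


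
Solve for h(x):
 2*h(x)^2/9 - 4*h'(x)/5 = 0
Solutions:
 h(x) = -18/(C1 + 5*x)


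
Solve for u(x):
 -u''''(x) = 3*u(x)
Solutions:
 u(x) = (C1*sin(sqrt(2)*3^(1/4)*x/2) + C2*cos(sqrt(2)*3^(1/4)*x/2))*exp(-sqrt(2)*3^(1/4)*x/2) + (C3*sin(sqrt(2)*3^(1/4)*x/2) + C4*cos(sqrt(2)*3^(1/4)*x/2))*exp(sqrt(2)*3^(1/4)*x/2)


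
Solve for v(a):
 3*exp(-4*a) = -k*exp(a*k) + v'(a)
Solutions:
 v(a) = C1 + exp(a*k) - 3*exp(-4*a)/4


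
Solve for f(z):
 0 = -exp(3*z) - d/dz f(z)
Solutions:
 f(z) = C1 - exp(3*z)/3


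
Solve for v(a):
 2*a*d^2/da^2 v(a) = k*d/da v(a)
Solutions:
 v(a) = C1 + a^(re(k)/2 + 1)*(C2*sin(log(a)*Abs(im(k))/2) + C3*cos(log(a)*im(k)/2))


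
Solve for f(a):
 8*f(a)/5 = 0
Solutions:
 f(a) = 0


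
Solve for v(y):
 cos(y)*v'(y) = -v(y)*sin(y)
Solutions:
 v(y) = C1*cos(y)


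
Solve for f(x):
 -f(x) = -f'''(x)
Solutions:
 f(x) = C3*exp(x) + (C1*sin(sqrt(3)*x/2) + C2*cos(sqrt(3)*x/2))*exp(-x/2)


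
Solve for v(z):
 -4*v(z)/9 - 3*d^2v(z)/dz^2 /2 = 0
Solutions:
 v(z) = C1*sin(2*sqrt(6)*z/9) + C2*cos(2*sqrt(6)*z/9)


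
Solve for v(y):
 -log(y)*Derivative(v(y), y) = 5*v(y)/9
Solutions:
 v(y) = C1*exp(-5*li(y)/9)


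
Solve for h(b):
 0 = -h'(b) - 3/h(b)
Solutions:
 h(b) = -sqrt(C1 - 6*b)
 h(b) = sqrt(C1 - 6*b)


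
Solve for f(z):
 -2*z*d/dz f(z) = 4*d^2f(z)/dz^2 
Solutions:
 f(z) = C1 + C2*erf(z/2)


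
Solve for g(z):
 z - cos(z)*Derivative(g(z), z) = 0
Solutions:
 g(z) = C1 + Integral(z/cos(z), z)


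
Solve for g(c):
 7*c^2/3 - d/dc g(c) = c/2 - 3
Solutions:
 g(c) = C1 + 7*c^3/9 - c^2/4 + 3*c


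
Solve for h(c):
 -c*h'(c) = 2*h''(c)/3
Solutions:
 h(c) = C1 + C2*erf(sqrt(3)*c/2)


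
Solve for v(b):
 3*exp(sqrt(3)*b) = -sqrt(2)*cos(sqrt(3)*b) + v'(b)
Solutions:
 v(b) = C1 + sqrt(3)*exp(sqrt(3)*b) + sqrt(6)*sin(sqrt(3)*b)/3


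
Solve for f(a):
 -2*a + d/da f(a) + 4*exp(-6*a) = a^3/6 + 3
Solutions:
 f(a) = C1 + a^4/24 + a^2 + 3*a + 2*exp(-6*a)/3


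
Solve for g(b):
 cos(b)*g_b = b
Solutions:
 g(b) = C1 + Integral(b/cos(b), b)


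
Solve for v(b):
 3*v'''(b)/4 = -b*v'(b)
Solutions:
 v(b) = C1 + Integral(C2*airyai(-6^(2/3)*b/3) + C3*airybi(-6^(2/3)*b/3), b)


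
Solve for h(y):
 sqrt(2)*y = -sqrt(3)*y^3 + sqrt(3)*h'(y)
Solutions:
 h(y) = C1 + y^4/4 + sqrt(6)*y^2/6


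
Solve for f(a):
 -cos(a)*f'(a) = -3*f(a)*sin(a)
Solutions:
 f(a) = C1/cos(a)^3


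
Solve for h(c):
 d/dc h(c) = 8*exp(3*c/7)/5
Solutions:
 h(c) = C1 + 56*exp(3*c/7)/15


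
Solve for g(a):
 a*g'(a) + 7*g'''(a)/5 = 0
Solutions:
 g(a) = C1 + Integral(C2*airyai(-5^(1/3)*7^(2/3)*a/7) + C3*airybi(-5^(1/3)*7^(2/3)*a/7), a)


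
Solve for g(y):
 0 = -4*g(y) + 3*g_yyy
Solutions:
 g(y) = C3*exp(6^(2/3)*y/3) + (C1*sin(2^(2/3)*3^(1/6)*y/2) + C2*cos(2^(2/3)*3^(1/6)*y/2))*exp(-6^(2/3)*y/6)


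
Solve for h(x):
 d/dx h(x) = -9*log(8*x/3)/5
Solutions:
 h(x) = C1 - 9*x*log(x)/5 - 27*x*log(2)/5 + 9*x/5 + 9*x*log(3)/5


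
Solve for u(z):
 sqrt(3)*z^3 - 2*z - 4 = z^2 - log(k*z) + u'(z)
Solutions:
 u(z) = C1 + sqrt(3)*z^4/4 - z^3/3 - z^2 + z*log(k*z) - 5*z


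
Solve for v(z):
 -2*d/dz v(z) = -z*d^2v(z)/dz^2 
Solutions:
 v(z) = C1 + C2*z^3


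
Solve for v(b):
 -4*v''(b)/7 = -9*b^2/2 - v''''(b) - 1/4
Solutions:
 v(b) = C1 + C2*b + C3*exp(-2*sqrt(7)*b/7) + C4*exp(2*sqrt(7)*b/7) + 21*b^4/32 + 14*b^2


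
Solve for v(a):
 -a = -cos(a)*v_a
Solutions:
 v(a) = C1 + Integral(a/cos(a), a)


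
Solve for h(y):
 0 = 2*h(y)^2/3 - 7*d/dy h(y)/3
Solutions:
 h(y) = -7/(C1 + 2*y)


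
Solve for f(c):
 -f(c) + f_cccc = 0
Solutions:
 f(c) = C1*exp(-c) + C2*exp(c) + C3*sin(c) + C4*cos(c)


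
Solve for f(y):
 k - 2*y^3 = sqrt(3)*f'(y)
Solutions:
 f(y) = C1 + sqrt(3)*k*y/3 - sqrt(3)*y^4/6


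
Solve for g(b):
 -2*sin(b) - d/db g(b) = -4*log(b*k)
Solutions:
 g(b) = C1 + 4*b*log(b*k) - 4*b + 2*cos(b)


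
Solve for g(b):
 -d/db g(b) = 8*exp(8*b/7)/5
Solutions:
 g(b) = C1 - 7*exp(8*b/7)/5


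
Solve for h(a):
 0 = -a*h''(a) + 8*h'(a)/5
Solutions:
 h(a) = C1 + C2*a^(13/5)


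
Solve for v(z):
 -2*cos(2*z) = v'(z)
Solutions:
 v(z) = C1 - sin(2*z)


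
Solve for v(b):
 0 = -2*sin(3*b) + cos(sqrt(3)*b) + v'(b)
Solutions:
 v(b) = C1 - sqrt(3)*sin(sqrt(3)*b)/3 - 2*cos(3*b)/3


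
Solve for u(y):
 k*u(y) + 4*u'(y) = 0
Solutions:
 u(y) = C1*exp(-k*y/4)


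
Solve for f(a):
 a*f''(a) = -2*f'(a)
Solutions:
 f(a) = C1 + C2/a


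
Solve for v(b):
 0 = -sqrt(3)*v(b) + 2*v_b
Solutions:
 v(b) = C1*exp(sqrt(3)*b/2)


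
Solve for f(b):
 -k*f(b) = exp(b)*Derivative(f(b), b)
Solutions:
 f(b) = C1*exp(k*exp(-b))


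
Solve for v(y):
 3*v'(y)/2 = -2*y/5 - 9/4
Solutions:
 v(y) = C1 - 2*y^2/15 - 3*y/2


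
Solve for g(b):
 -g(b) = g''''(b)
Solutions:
 g(b) = (C1*sin(sqrt(2)*b/2) + C2*cos(sqrt(2)*b/2))*exp(-sqrt(2)*b/2) + (C3*sin(sqrt(2)*b/2) + C4*cos(sqrt(2)*b/2))*exp(sqrt(2)*b/2)


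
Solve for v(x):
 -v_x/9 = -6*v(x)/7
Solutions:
 v(x) = C1*exp(54*x/7)


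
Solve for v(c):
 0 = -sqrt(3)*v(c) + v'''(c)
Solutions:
 v(c) = C3*exp(3^(1/6)*c) + (C1*sin(3^(2/3)*c/2) + C2*cos(3^(2/3)*c/2))*exp(-3^(1/6)*c/2)


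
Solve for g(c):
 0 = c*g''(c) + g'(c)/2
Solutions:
 g(c) = C1 + C2*sqrt(c)


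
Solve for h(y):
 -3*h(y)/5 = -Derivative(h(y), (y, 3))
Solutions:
 h(y) = C3*exp(3^(1/3)*5^(2/3)*y/5) + (C1*sin(3^(5/6)*5^(2/3)*y/10) + C2*cos(3^(5/6)*5^(2/3)*y/10))*exp(-3^(1/3)*5^(2/3)*y/10)
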